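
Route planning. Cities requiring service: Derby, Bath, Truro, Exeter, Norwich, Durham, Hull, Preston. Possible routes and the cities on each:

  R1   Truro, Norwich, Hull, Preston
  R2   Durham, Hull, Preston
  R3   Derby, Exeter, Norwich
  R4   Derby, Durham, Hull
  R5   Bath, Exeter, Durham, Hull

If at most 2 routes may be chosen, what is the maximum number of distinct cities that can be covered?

Choosing R1, R5 covers {Bath, Truro, Exeter, Norwich, Durham, Hull, Preston} — 7 cities.
No choice of 2 routes does better; here Derby is left uncovered.

7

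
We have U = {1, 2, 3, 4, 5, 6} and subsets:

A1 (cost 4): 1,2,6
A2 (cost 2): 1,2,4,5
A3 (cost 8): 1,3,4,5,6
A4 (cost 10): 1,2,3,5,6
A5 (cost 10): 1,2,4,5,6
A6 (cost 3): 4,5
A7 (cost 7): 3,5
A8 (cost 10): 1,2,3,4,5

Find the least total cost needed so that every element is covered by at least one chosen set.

A2, A3 cover every element at cost 2 + 8 = 10.
Any cover uses at least 2 sets; among all covering selections none totals below 10.
Greedy by coverage-per-cost would pick A2, A1, A7 for 13 — worse than the optimum 10.

10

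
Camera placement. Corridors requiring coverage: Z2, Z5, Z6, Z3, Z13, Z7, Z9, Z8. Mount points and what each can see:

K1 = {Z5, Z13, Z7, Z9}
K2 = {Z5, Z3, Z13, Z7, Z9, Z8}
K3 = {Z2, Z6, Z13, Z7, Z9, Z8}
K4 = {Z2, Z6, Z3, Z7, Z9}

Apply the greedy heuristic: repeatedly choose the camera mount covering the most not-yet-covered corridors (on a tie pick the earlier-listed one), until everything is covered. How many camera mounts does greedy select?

Pick 1: K2 covers 6 new corridors (Z5, Z3, Z13, Z7, Z9, Z8).
Pick 2: K3 covers 2 new corridors (Z2, Z6).
Greedy uses 2 camera mounts.

2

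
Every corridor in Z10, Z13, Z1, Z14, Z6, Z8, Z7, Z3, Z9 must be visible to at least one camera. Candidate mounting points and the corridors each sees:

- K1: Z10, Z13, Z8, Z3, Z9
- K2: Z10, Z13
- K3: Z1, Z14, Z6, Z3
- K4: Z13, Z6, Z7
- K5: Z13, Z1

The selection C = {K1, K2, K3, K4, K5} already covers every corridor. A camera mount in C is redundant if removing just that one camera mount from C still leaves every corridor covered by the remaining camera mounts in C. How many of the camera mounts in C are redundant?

Drop K1: Z8, Z9 uncovered — not redundant.
Drop K2: the rest still cover every corridor — redundant.
Drop K3: Z14 uncovered — not redundant.
Drop K4: Z7 uncovered — not redundant.
Drop K5: the rest still cover every corridor — redundant.
2 redundant: K2, K5.

2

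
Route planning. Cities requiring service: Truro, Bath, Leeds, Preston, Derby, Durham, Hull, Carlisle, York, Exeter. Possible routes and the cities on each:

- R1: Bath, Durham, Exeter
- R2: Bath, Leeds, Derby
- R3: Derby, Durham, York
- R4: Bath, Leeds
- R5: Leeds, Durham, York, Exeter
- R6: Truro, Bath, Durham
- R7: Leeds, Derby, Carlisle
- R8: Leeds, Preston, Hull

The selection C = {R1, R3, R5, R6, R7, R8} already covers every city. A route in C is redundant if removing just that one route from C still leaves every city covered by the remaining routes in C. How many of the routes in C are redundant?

3

Drop R1: the rest still cover every city — redundant.
Drop R3: the rest still cover every city — redundant.
Drop R5: the rest still cover every city — redundant.
Drop R6: Truro uncovered — not redundant.
Drop R7: Carlisle uncovered — not redundant.
Drop R8: Preston, Hull uncovered — not redundant.
3 redundant: R1, R3, R5.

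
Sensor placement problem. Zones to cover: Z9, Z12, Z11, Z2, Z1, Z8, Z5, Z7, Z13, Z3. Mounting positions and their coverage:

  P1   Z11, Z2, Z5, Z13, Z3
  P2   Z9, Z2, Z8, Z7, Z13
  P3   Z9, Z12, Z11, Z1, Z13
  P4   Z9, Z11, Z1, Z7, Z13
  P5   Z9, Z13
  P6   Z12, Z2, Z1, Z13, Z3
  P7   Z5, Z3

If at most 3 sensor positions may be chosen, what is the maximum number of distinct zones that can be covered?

Choosing P1, P2, P3 covers {Z9, Z12, Z11, Z2, Z1, Z8, Z5, Z7, Z13, Z3} — 10 zones.
That is all 10 zones.

10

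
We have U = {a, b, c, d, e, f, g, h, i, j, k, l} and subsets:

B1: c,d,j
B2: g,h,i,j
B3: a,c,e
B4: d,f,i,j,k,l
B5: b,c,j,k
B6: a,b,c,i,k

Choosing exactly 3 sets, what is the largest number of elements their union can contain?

Choosing B2, B3, B4 covers {a, c, d, e, f, g, h, i, j, k, l} — 11 elements.
No choice of 3 sets does better; here b is left uncovered.

11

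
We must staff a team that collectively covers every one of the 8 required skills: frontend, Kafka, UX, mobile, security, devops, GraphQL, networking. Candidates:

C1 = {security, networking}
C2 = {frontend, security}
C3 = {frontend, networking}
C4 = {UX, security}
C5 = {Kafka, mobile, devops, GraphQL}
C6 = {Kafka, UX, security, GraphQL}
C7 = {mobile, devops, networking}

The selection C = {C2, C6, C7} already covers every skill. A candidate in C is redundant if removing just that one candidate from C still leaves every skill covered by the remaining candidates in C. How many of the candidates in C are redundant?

0

Drop C2: frontend uncovered — not redundant.
Drop C6: Kafka, UX, GraphQL uncovered — not redundant.
Drop C7: mobile, devops, networking uncovered — not redundant.
None of the candidates in C is redundant.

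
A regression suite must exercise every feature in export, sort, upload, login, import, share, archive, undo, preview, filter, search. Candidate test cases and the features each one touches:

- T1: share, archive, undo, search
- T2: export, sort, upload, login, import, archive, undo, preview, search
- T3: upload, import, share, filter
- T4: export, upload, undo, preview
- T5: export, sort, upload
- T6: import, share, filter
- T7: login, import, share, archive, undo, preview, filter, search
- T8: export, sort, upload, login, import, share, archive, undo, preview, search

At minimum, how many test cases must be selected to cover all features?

2

T2, T3 together cover {export, sort, upload, login, import, share, archive, undo, preview, filter, search} — every feature.
No single test case contains all 11 features, so 2 is optimal.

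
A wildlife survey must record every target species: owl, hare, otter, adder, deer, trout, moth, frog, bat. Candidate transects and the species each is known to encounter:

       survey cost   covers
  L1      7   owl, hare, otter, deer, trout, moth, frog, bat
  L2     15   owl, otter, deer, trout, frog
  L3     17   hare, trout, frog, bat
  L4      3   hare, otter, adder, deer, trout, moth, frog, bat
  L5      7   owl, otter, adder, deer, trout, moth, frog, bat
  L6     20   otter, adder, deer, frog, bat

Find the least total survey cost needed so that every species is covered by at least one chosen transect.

L1, L4 cover every species at survey cost 7 + 3 = 10.
Any cover uses at least 2 transects; among all covering selections none totals below 10.

10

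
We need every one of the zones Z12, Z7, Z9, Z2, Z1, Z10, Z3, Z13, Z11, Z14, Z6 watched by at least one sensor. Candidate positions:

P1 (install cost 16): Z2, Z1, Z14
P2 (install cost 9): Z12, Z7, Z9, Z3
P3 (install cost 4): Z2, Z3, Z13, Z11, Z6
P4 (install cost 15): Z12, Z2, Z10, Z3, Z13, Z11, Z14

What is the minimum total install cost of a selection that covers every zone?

44

P1, P2, P3, P4 cover every zone at install cost 16 + 9 + 4 + 15 = 44.
Any cover uses at least 4 sensor positions; among all covering selections none totals below 44.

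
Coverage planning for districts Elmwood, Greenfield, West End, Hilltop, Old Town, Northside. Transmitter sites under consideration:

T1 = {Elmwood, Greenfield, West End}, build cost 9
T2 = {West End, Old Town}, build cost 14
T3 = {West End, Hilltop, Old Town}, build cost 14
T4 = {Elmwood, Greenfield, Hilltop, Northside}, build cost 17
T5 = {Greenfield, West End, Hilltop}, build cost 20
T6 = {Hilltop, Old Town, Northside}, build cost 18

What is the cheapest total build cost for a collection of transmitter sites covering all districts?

27

T1, T6 cover every district at build cost 9 + 18 = 27.
Any cover uses at least 2 transmitter sites; among all covering selections none totals below 27.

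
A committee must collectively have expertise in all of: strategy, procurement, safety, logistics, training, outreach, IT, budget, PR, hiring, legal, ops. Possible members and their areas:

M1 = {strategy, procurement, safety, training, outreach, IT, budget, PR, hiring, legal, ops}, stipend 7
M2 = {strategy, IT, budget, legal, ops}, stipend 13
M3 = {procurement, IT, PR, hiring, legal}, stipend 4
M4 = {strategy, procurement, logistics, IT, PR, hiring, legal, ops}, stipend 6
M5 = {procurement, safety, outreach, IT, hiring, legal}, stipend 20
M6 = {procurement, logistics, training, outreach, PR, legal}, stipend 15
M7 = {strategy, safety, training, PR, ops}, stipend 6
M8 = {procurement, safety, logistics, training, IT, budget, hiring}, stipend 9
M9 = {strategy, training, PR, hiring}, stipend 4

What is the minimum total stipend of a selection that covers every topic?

M1, M4 cover every topic at stipend 7 + 6 = 13.
Any cover uses at least 2 members; among all covering selections none totals below 13.

13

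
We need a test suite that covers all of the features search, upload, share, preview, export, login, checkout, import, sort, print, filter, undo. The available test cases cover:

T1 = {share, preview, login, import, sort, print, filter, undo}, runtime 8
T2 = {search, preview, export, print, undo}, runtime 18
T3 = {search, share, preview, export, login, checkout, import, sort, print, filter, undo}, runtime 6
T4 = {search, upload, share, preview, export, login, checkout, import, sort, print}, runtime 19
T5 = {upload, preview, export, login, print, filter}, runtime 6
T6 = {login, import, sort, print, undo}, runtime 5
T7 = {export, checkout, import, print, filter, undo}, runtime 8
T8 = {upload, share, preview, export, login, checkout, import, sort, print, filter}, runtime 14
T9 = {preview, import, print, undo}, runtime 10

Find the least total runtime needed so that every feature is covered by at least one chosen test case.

T3, T5 cover every feature at runtime 6 + 6 = 12.
Any cover uses at least 2 test cases; among all covering selections none totals below 12.

12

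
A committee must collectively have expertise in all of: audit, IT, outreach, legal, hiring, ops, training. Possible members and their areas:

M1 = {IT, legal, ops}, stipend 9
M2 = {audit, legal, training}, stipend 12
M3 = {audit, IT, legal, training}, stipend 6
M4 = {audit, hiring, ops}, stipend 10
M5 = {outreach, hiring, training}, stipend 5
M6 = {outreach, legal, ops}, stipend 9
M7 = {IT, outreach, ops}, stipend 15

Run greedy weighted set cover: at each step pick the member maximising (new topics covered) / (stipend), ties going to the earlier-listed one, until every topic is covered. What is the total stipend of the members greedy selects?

Pick 1: M3 adds 4 new (audit, IT, legal, training) at stipend 6 (ratio 4/6).
Pick 2: M5 adds 2 new (outreach, hiring) at stipend 5 (ratio 2/5).
Pick 3: M1 adds 1 new (ops) at stipend 9 (ratio 1/9).
Greedy total stipend: 6 + 5 + 9 = 20.

20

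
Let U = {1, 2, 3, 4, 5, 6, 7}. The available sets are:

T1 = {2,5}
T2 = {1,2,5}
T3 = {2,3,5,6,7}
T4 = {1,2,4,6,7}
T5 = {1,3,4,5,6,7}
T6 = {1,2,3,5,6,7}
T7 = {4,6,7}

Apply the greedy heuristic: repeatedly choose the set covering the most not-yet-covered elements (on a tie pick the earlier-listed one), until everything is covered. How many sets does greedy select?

2

Pick 1: T5 covers 6 new elements (1, 3, 4, 5, 6, 7).
Pick 2: T1 covers 1 new elements (2).
Greedy uses 2 sets.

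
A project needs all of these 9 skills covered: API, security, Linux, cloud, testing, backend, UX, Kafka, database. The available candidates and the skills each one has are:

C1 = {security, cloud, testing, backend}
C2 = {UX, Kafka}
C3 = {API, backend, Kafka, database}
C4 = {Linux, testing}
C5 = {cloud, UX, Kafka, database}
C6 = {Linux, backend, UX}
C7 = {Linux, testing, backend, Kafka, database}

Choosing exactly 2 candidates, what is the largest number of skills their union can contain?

Choosing C1, C3 covers {API, security, cloud, testing, backend, Kafka, database} — 7 skills.
No choice of 2 candidates does better; here Linux, UX are left uncovered.

7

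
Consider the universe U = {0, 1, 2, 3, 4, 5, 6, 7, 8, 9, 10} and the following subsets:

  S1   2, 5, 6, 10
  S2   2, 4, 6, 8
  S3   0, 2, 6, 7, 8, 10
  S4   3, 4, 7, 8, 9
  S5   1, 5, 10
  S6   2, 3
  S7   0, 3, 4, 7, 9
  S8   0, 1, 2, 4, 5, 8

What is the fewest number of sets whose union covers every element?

S1, S4, S8 together cover {0, 1, 2, 3, 4, 5, 6, 7, 8, 9, 10} — every element.
No 2 of the 8 sets cover everything (all 28 pairs fall short), so 3 is minimum.

3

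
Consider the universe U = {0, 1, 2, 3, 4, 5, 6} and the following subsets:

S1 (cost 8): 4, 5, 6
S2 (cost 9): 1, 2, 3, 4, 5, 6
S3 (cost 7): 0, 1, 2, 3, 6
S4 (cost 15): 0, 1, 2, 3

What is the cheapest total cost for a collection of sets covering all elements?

15

S1, S3 cover every element at cost 8 + 7 = 15.
Any cover uses at least 2 sets; among all covering selections none totals below 15.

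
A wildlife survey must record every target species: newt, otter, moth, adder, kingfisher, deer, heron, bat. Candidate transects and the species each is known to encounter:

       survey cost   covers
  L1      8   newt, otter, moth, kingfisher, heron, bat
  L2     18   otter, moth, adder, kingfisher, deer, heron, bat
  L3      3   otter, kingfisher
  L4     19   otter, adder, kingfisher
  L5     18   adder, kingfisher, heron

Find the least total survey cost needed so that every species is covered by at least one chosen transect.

26

L1, L2 cover every species at survey cost 8 + 18 = 26.
Any cover uses at least 2 transects; among all covering selections none totals below 26.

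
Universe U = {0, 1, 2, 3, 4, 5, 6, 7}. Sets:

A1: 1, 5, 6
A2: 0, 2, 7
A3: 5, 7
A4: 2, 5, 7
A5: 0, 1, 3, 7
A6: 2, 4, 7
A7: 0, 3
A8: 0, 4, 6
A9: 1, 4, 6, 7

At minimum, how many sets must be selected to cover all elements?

3

A1, A5, A6 together cover {0, 1, 2, 3, 4, 5, 6, 7} — every element.
No 2 of the 9 sets cover everything (all 36 pairs fall short), so 3 is minimum.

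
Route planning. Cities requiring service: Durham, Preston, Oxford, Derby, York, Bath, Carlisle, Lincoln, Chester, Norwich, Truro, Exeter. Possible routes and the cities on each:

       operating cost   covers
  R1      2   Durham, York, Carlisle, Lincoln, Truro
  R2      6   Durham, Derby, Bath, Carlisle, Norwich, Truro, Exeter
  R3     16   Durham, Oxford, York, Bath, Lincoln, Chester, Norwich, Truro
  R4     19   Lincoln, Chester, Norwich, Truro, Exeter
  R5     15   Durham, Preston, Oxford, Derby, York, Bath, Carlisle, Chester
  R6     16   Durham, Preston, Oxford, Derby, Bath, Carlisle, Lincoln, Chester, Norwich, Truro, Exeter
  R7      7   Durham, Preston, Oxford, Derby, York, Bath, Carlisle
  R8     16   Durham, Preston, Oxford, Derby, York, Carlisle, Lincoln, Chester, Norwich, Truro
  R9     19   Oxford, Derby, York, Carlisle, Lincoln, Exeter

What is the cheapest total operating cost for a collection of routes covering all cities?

R1, R6 cover every city at operating cost 2 + 16 = 18.
Any cover uses at least 2 routes; among all covering selections none totals below 18.
Greedy by coverage-per-operating cost would pick R1, R2, R7, R5 for 30 — worse than the optimum 18.

18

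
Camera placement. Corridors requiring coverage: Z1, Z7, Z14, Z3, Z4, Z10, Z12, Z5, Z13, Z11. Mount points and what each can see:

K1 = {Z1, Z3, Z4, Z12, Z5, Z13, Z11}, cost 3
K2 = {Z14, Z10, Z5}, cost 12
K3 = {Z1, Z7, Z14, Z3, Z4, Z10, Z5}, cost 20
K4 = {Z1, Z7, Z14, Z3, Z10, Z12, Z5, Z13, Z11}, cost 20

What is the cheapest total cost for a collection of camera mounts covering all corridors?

23

K1, K3 cover every corridor at cost 3 + 20 = 23.
Any cover uses at least 2 camera mounts; among all covering selections none totals below 23.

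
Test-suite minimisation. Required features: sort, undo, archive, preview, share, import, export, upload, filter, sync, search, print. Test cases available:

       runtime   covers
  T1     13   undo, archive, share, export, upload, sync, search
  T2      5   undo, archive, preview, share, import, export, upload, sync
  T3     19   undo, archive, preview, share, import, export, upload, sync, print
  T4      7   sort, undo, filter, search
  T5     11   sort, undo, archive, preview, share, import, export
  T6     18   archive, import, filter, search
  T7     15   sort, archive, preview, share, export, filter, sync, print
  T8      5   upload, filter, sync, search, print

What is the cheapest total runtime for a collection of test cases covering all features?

T5, T8 cover every feature at runtime 11 + 5 = 16.
Any cover uses at least 2 test cases; among all covering selections none totals below 16.
Greedy by coverage-per-runtime would pick T2, T8, T4 for 17 — worse than the optimum 16.

16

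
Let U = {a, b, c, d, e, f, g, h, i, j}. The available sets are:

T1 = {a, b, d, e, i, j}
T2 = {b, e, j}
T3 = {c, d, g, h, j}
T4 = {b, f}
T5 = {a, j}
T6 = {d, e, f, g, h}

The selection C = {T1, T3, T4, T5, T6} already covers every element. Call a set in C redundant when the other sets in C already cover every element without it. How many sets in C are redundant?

3

Drop T1: i uncovered — not redundant.
Drop T3: c uncovered — not redundant.
Drop T4: the rest still cover every element — redundant.
Drop T5: the rest still cover every element — redundant.
Drop T6: the rest still cover every element — redundant.
3 redundant: T4, T5, T6.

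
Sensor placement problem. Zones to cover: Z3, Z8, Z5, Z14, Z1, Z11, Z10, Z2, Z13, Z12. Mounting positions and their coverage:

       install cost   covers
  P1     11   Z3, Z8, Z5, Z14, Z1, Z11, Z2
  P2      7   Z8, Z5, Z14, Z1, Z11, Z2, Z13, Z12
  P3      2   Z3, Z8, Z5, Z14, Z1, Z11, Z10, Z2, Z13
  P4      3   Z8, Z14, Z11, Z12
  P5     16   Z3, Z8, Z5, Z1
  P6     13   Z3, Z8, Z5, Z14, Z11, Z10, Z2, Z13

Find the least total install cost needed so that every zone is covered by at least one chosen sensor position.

5

P3, P4 cover every zone at install cost 2 + 3 = 5.
Any cover uses at least 2 sensor positions; among all covering selections none totals below 5.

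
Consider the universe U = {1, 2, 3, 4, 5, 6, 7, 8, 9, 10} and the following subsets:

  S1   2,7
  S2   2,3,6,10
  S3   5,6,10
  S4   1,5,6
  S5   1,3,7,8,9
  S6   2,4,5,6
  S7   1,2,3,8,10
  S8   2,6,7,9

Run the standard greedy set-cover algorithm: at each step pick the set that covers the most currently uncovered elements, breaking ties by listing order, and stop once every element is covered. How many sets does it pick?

3

Pick 1: S5 covers 5 new elements (1, 3, 7, 8, 9).
Pick 2: S6 covers 4 new elements (2, 4, 5, 6).
Pick 3: S2 covers 1 new elements (10).
Greedy uses 3 sets.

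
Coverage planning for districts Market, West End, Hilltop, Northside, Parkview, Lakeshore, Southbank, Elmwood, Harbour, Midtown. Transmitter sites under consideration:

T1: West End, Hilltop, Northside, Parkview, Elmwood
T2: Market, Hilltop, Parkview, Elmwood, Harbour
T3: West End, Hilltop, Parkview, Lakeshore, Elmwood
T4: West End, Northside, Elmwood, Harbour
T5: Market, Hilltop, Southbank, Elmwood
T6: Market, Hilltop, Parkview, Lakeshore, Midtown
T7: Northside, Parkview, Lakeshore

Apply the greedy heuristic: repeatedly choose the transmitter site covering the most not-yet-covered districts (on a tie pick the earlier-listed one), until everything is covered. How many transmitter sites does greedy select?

Pick 1: T1 covers 5 new districts (West End, Hilltop, Northside, Parkview, Elmwood).
Pick 2: T6 covers 3 new districts (Market, Lakeshore, Midtown).
Pick 3: T2 covers 1 new districts (Harbour).
Pick 4: T5 covers 1 new districts (Southbank).
Greedy uses 4 transmitter sites. (The true minimum is 3.)

4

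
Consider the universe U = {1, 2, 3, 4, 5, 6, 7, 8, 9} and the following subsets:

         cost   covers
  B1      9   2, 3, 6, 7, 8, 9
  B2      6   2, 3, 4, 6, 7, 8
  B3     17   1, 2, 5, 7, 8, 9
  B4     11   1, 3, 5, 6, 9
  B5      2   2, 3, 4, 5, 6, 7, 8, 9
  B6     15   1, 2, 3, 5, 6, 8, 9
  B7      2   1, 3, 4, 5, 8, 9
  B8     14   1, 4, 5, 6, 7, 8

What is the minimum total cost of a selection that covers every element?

4

B5, B7 cover every element at cost 2 + 2 = 4.
Any cover uses at least 2 sets; among all covering selections none totals below 4.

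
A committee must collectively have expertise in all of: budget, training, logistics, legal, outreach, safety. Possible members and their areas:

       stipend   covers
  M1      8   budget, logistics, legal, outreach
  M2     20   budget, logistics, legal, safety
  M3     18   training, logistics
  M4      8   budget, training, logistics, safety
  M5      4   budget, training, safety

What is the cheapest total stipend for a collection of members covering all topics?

12

M1, M5 cover every topic at stipend 8 + 4 = 12.
Any cover uses at least 2 members; among all covering selections none totals below 12.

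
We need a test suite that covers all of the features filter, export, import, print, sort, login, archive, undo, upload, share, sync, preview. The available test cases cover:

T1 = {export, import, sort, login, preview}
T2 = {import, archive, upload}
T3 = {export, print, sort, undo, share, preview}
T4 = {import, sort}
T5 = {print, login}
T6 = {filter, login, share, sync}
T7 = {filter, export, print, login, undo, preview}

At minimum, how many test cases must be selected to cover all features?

T2, T3, T6 together cover {filter, export, import, print, sort, login, archive, undo, upload, share, sync, preview} — every feature.
No 2 of the 7 test cases cover everything (all 21 pairs fall short), so 3 is minimum.

3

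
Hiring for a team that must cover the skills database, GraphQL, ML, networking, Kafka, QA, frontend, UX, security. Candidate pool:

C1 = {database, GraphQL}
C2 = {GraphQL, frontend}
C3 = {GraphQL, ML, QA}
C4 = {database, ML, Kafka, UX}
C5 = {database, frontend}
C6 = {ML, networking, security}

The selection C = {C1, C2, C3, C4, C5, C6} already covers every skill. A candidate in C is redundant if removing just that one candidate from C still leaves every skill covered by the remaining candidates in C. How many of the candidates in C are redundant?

3

Drop C1: the rest still cover every skill — redundant.
Drop C2: the rest still cover every skill — redundant.
Drop C3: QA uncovered — not redundant.
Drop C4: Kafka, UX uncovered — not redundant.
Drop C5: the rest still cover every skill — redundant.
Drop C6: networking, security uncovered — not redundant.
3 redundant: C1, C2, C5.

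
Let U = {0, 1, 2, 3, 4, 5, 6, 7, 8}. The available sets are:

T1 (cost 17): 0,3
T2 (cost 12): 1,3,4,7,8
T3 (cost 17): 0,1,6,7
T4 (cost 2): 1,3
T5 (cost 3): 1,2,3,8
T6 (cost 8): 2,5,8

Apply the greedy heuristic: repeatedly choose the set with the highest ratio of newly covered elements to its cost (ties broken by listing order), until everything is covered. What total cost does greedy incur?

40

Pick 1: T5 adds 4 new (1, 2, 3, 8) at cost 3 (ratio 4/3).
Pick 2: T3 adds 3 new (0, 6, 7) at cost 17 (ratio 3/17).
Pick 3: T6 adds 1 new (5) at cost 8 (ratio 1/8).
Pick 4: T2 adds 1 new (4) at cost 12 (ratio 1/12).
Greedy total cost: 3 + 17 + 8 + 12 = 40. (The true optimum is 37, so greedy overshoots here.)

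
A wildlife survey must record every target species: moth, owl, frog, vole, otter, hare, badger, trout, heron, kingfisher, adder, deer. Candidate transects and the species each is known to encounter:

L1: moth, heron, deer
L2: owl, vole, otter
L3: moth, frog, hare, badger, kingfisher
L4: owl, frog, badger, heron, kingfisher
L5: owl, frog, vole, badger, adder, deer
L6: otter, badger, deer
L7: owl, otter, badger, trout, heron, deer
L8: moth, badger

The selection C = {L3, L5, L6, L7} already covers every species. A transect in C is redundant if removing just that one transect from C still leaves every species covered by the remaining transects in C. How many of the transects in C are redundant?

Drop L3: moth, hare, kingfisher uncovered — not redundant.
Drop L5: vole, adder uncovered — not redundant.
Drop L6: the rest still cover every species — redundant.
Drop L7: trout, heron uncovered — not redundant.
1 redundant: L6.

1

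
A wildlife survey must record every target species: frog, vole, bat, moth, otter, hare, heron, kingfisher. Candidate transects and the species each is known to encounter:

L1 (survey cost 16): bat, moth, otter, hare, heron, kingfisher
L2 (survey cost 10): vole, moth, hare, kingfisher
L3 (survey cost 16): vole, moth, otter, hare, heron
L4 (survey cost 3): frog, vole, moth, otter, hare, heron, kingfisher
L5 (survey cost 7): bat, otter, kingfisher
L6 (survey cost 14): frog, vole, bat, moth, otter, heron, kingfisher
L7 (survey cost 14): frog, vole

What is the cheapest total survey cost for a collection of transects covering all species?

10

L4, L5 cover every species at survey cost 3 + 7 = 10.
Any cover uses at least 2 transects; among all covering selections none totals below 10.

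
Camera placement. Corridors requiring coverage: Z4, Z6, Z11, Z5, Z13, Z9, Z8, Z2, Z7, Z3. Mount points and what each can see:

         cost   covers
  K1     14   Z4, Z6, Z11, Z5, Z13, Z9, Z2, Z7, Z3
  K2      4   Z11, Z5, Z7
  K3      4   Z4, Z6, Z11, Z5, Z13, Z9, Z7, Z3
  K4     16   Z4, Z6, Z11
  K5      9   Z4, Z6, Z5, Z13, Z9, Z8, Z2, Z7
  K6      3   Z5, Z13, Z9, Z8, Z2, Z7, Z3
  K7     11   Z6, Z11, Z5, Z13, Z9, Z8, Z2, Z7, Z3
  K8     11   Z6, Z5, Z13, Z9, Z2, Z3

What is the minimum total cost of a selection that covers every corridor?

7

K3, K6 cover every corridor at cost 4 + 3 = 7.
Any cover uses at least 2 camera mounts; among all covering selections none totals below 7.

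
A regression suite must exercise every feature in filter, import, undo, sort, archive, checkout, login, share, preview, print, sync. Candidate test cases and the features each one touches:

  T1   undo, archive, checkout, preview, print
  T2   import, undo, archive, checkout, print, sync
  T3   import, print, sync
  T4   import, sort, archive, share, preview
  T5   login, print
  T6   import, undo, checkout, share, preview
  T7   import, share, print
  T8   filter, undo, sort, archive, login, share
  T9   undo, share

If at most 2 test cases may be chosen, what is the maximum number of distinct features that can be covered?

10

Choosing T2, T8 covers {filter, import, undo, sort, archive, checkout, login, share, print, sync} — 10 features.
No choice of 2 test cases does better; here preview is left uncovered.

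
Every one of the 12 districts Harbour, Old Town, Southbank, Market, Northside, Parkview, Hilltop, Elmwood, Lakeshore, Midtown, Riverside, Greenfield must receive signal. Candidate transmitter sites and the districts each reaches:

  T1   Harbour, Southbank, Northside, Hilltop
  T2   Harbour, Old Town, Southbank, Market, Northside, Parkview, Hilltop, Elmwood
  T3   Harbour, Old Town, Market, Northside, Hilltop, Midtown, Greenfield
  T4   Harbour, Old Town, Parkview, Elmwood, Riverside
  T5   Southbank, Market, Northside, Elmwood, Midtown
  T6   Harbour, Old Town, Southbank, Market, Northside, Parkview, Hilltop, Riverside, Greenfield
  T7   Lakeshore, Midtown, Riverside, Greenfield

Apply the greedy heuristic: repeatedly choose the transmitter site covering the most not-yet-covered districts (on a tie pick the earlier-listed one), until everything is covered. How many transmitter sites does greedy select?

3

Pick 1: T6 covers 9 new districts (Harbour, Old Town, Southbank, Market, Northside, Parkview, Hilltop, Riverside, Greenfield).
Pick 2: T5 covers 2 new districts (Elmwood, Midtown).
Pick 3: T7 covers 1 new districts (Lakeshore).
Greedy uses 3 transmitter sites. (The true minimum is 2.)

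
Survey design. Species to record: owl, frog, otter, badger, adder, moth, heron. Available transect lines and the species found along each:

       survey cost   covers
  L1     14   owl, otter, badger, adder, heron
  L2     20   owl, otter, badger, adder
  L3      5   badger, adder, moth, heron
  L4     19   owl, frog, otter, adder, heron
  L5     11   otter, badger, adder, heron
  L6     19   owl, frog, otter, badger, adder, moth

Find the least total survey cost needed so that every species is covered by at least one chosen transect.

24

L3, L4 cover every species at survey cost 5 + 19 = 24.
Any cover uses at least 2 transects; among all covering selections none totals below 24.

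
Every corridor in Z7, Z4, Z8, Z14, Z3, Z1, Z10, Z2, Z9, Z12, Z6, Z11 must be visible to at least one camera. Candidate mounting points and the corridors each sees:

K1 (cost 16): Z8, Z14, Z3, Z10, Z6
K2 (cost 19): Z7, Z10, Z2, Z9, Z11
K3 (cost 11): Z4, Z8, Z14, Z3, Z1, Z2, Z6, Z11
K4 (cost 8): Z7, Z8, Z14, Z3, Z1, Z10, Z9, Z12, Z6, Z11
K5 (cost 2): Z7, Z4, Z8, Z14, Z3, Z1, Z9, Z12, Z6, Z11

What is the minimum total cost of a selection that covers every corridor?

K3, K4 cover every corridor at cost 11 + 8 = 19.
Any cover uses at least 2 camera mounts; among all covering selections none totals below 19.
Greedy by coverage-per-cost would pick K5, K4, K3 for 21 — worse than the optimum 19.

19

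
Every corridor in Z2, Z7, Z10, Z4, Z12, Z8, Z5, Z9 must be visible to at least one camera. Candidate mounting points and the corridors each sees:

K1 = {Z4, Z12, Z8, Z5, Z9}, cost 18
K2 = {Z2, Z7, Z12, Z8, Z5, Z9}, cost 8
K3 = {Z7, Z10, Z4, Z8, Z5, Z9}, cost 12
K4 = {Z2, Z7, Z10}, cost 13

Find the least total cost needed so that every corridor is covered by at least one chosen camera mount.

20

K2, K3 cover every corridor at cost 8 + 12 = 20.
Any cover uses at least 2 camera mounts; among all covering selections none totals below 20.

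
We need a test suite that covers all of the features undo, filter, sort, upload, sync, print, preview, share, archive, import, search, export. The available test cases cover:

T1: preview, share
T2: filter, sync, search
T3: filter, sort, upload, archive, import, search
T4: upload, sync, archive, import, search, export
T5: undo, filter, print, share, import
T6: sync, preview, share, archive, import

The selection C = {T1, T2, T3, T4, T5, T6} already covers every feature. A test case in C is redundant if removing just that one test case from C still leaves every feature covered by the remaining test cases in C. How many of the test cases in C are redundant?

3

Drop T1: the rest still cover every feature — redundant.
Drop T2: the rest still cover every feature — redundant.
Drop T3: sort uncovered — not redundant.
Drop T4: export uncovered — not redundant.
Drop T5: undo, print uncovered — not redundant.
Drop T6: the rest still cover every feature — redundant.
3 redundant: T1, T2, T6.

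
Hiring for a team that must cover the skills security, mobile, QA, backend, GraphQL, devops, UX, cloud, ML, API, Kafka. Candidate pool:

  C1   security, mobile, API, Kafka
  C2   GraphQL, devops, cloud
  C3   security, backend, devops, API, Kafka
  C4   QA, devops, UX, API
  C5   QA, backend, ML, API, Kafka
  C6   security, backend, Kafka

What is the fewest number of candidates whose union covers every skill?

4

C1, C2, C4, C5 together cover {security, mobile, QA, backend, GraphQL, devops, UX, cloud, ML, API, Kafka} — every skill.
No 3 of the 6 candidates cover everything (all 20 triples fall short), so 4 is minimum.
Greedy (largest uncovered first) would take C3, C2, C4, C1, C5 — 5 candidates — but 4 suffice.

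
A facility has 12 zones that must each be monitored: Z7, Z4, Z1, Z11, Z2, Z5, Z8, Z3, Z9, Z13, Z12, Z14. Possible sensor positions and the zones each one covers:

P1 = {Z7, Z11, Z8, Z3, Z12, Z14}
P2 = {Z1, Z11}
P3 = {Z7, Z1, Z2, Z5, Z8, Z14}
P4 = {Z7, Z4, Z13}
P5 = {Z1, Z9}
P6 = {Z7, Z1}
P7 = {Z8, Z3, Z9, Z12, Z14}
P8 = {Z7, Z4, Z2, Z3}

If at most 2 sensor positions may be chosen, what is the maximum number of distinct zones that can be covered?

Choosing P1, P3 covers {Z7, Z1, Z11, Z2, Z5, Z8, Z3, Z12, Z14} — 9 zones.
No choice of 2 sensor positions does better; here Z4, Z9, Z13 are left uncovered.

9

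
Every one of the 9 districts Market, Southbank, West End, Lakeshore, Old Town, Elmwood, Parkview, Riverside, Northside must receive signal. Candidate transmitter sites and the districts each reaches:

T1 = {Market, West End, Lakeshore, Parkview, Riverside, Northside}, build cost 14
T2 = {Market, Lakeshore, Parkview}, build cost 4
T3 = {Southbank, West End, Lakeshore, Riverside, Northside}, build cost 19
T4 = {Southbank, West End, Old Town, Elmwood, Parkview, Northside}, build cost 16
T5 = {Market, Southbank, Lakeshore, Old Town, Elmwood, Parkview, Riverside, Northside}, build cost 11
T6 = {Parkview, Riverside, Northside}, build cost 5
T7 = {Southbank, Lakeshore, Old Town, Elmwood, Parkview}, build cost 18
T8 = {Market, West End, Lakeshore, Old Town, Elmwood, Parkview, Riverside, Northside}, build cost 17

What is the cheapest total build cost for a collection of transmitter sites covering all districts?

T1, T5 cover every district at build cost 14 + 11 = 25.
Any cover uses at least 2 transmitter sites; among all covering selections none totals below 25.

25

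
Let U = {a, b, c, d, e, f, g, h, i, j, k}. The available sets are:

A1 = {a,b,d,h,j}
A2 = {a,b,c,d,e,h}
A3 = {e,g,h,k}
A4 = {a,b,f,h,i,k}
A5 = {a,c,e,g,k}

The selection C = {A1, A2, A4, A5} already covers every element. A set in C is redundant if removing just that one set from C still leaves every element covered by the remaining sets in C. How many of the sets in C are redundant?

Drop A1: j uncovered — not redundant.
Drop A2: the rest still cover every element — redundant.
Drop A4: f, i uncovered — not redundant.
Drop A5: g uncovered — not redundant.
1 redundant: A2.

1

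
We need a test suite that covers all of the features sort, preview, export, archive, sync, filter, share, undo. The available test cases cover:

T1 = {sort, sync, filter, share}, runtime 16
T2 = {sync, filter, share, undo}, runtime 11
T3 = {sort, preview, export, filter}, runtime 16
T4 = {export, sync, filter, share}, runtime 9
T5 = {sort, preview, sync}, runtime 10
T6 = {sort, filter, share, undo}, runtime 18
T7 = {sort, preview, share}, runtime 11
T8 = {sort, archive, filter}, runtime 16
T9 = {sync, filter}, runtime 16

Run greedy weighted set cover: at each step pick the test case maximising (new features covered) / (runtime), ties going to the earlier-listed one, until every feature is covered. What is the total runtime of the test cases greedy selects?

46

Pick 1: T4 adds 4 new (export, sync, filter, share) at runtime 9 (ratio 4/9).
Pick 2: T5 adds 2 new (sort, preview) at runtime 10 (ratio 2/10).
Pick 3: T2 adds 1 new (undo) at runtime 11 (ratio 1/11).
Pick 4: T8 adds 1 new (archive) at runtime 16 (ratio 1/16).
Greedy total runtime: 9 + 10 + 11 + 16 = 46. (The true optimum is 43, so greedy overshoots here.)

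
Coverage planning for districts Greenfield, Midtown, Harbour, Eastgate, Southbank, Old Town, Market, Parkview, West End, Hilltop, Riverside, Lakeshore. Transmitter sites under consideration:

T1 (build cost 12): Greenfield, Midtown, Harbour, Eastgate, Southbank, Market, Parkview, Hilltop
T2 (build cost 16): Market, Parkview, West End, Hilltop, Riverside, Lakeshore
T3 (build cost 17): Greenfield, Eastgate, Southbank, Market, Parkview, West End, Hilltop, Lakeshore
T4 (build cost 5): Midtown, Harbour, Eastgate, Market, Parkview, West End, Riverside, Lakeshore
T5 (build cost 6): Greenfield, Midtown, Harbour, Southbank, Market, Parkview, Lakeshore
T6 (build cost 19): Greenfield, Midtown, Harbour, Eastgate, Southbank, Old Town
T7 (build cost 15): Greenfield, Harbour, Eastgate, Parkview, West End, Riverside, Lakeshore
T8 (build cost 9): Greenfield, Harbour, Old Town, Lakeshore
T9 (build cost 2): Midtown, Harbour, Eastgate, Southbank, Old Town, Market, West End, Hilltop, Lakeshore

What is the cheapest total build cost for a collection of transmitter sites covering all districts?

T4, T5, T9 cover every district at build cost 5 + 6 + 2 = 13.
Any cover uses at least 2 transmitter sites; among all covering selections none totals below 13.

13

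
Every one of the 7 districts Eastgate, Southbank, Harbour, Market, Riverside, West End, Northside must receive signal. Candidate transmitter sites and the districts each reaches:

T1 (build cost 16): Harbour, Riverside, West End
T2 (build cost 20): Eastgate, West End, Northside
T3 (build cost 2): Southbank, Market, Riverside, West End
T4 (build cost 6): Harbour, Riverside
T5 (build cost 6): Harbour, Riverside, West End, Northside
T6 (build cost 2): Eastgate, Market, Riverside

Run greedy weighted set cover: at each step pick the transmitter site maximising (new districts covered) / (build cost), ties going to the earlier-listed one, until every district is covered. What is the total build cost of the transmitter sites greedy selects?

10

Pick 1: T3 adds 4 new (Southbank, Market, Riverside, West End) at build cost 2 (ratio 4/2).
Pick 2: T6 adds 1 new (Eastgate) at build cost 2 (ratio 1/2).
Pick 3: T5 adds 2 new (Harbour, Northside) at build cost 6 (ratio 2/6).
Greedy total build cost: 2 + 2 + 6 = 10.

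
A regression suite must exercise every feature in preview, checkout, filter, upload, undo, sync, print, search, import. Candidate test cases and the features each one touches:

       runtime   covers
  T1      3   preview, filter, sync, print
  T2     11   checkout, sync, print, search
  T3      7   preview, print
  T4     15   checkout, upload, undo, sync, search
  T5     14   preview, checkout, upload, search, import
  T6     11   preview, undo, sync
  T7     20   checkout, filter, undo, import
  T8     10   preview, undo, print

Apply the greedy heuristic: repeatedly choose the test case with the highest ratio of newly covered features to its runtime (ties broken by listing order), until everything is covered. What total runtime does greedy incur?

27

Pick 1: T1 adds 4 new (preview, filter, sync, print) at runtime 3 (ratio 4/3).
Pick 2: T5 adds 4 new (checkout, upload, search, import) at runtime 14 (ratio 4/14).
Pick 3: T8 adds 1 new (undo) at runtime 10 (ratio 1/10).
Greedy total runtime: 3 + 14 + 10 = 27.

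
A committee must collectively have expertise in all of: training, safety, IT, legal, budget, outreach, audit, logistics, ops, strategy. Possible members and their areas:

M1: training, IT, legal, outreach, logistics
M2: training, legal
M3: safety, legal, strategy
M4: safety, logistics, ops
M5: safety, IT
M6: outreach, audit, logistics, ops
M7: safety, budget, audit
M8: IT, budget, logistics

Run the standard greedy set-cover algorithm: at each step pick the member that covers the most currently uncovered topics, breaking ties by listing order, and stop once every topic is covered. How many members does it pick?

Pick 1: M1 covers 5 new topics (training, IT, legal, outreach, logistics).
Pick 2: M7 covers 3 new topics (safety, budget, audit).
Pick 3: M3 covers 1 new topics (strategy).
Pick 4: M4 covers 1 new topics (ops).
Greedy uses 4 members.

4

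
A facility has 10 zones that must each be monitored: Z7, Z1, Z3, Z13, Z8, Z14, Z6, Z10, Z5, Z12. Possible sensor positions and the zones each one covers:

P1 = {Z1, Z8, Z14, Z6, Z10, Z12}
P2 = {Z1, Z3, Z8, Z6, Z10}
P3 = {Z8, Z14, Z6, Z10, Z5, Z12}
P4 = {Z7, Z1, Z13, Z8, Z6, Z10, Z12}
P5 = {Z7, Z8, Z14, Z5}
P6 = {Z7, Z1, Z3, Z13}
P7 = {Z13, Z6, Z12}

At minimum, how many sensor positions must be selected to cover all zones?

P3, P6 together cover {Z7, Z1, Z3, Z13, Z8, Z14, Z6, Z10, Z5, Z12} — every zone.
No single sensor position contains all 10 zones, so 2 is optimal.

2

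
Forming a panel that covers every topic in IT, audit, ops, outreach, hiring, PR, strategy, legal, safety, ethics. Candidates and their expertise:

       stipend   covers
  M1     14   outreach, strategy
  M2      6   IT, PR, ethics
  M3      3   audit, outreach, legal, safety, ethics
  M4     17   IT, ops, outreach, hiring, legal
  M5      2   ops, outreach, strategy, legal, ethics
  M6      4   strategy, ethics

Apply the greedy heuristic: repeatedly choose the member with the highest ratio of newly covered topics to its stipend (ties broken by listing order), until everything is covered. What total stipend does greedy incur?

28

Pick 1: M5 adds 5 new (ops, outreach, strategy, legal, ethics) at stipend 2 (ratio 5/2).
Pick 2: M3 adds 2 new (audit, safety) at stipend 3 (ratio 2/3).
Pick 3: M2 adds 2 new (IT, PR) at stipend 6 (ratio 2/6).
Pick 4: M4 adds 1 new (hiring) at stipend 17 (ratio 1/17).
Greedy total stipend: 2 + 3 + 6 + 17 = 28.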